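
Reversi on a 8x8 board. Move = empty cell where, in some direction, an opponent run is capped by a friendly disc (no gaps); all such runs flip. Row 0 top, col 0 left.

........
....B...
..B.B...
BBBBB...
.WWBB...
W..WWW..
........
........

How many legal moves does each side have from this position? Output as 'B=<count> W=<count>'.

Answer: B=8 W=9

Derivation:
-- B to move --
(4,0): flips 2 -> legal
(4,5): no bracket -> illegal
(4,6): no bracket -> illegal
(5,1): flips 2 -> legal
(5,2): flips 2 -> legal
(5,6): no bracket -> illegal
(6,0): no bracket -> illegal
(6,1): no bracket -> illegal
(6,2): flips 1 -> legal
(6,3): flips 1 -> legal
(6,4): flips 3 -> legal
(6,5): flips 1 -> legal
(6,6): flips 1 -> legal
B mobility = 8
-- W to move --
(0,3): no bracket -> illegal
(0,4): flips 4 -> legal
(0,5): no bracket -> illegal
(1,1): flips 3 -> legal
(1,2): flips 2 -> legal
(1,3): no bracket -> illegal
(1,5): flips 2 -> legal
(2,0): flips 1 -> legal
(2,1): flips 3 -> legal
(2,3): flips 3 -> legal
(2,5): no bracket -> illegal
(3,5): flips 1 -> legal
(4,0): no bracket -> illegal
(4,5): flips 2 -> legal
(5,2): no bracket -> illegal
W mobility = 9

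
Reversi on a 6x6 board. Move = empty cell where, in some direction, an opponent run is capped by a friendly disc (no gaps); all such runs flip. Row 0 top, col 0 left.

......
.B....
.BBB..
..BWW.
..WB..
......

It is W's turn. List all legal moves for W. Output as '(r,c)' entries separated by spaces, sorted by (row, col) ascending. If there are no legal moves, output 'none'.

Answer: (0,0) (1,2) (1,3) (3,1) (4,4) (5,2) (5,3)

Derivation:
(0,0): flips 2 -> legal
(0,1): no bracket -> illegal
(0,2): no bracket -> illegal
(1,0): no bracket -> illegal
(1,2): flips 3 -> legal
(1,3): flips 1 -> legal
(1,4): no bracket -> illegal
(2,0): no bracket -> illegal
(2,4): no bracket -> illegal
(3,0): no bracket -> illegal
(3,1): flips 1 -> legal
(4,1): no bracket -> illegal
(4,4): flips 1 -> legal
(5,2): flips 1 -> legal
(5,3): flips 1 -> legal
(5,4): no bracket -> illegal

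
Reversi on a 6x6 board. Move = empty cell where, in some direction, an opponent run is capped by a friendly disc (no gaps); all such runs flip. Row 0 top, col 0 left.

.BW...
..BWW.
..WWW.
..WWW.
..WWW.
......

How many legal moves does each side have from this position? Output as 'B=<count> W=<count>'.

-- B to move --
(0,3): flips 1 -> legal
(0,4): no bracket -> illegal
(0,5): no bracket -> illegal
(1,1): no bracket -> illegal
(1,5): flips 2 -> legal
(2,1): no bracket -> illegal
(2,5): no bracket -> illegal
(3,1): no bracket -> illegal
(3,5): no bracket -> illegal
(4,1): no bracket -> illegal
(4,5): flips 2 -> legal
(5,1): no bracket -> illegal
(5,2): flips 3 -> legal
(5,3): no bracket -> illegal
(5,4): no bracket -> illegal
(5,5): no bracket -> illegal
B mobility = 4
-- W to move --
(0,0): flips 1 -> legal
(0,3): no bracket -> illegal
(1,0): no bracket -> illegal
(1,1): flips 1 -> legal
(2,1): no bracket -> illegal
W mobility = 2

Answer: B=4 W=2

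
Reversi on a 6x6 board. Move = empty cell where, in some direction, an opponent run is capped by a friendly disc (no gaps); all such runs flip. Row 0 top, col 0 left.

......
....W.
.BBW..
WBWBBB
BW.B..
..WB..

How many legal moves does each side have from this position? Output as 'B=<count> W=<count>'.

Answer: B=6 W=8

Derivation:
-- B to move --
(0,3): no bracket -> illegal
(0,4): no bracket -> illegal
(0,5): no bracket -> illegal
(1,2): flips 1 -> legal
(1,3): flips 1 -> legal
(1,5): no bracket -> illegal
(2,0): flips 1 -> legal
(2,4): flips 1 -> legal
(2,5): no bracket -> illegal
(4,2): flips 2 -> legal
(5,0): no bracket -> illegal
(5,1): flips 2 -> legal
B mobility = 6
-- W to move --
(1,0): flips 1 -> legal
(1,1): flips 2 -> legal
(1,2): flips 2 -> legal
(1,3): no bracket -> illegal
(2,0): flips 2 -> legal
(2,4): no bracket -> illegal
(2,5): flips 2 -> legal
(4,2): no bracket -> illegal
(4,4): no bracket -> illegal
(4,5): flips 1 -> legal
(5,0): flips 1 -> legal
(5,1): no bracket -> illegal
(5,4): flips 2 -> legal
W mobility = 8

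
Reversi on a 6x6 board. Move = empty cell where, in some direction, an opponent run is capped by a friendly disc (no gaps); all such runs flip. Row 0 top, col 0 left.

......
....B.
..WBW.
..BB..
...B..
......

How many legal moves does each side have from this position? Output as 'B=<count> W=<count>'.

-- B to move --
(1,1): flips 1 -> legal
(1,2): flips 1 -> legal
(1,3): no bracket -> illegal
(1,5): flips 1 -> legal
(2,1): flips 1 -> legal
(2,5): flips 1 -> legal
(3,1): no bracket -> illegal
(3,4): flips 1 -> legal
(3,5): no bracket -> illegal
B mobility = 6
-- W to move --
(0,3): no bracket -> illegal
(0,4): flips 1 -> legal
(0,5): no bracket -> illegal
(1,2): no bracket -> illegal
(1,3): no bracket -> illegal
(1,5): no bracket -> illegal
(2,1): no bracket -> illegal
(2,5): no bracket -> illegal
(3,1): no bracket -> illegal
(3,4): no bracket -> illegal
(4,1): no bracket -> illegal
(4,2): flips 2 -> legal
(4,4): flips 1 -> legal
(5,2): no bracket -> illegal
(5,3): no bracket -> illegal
(5,4): no bracket -> illegal
W mobility = 3

Answer: B=6 W=3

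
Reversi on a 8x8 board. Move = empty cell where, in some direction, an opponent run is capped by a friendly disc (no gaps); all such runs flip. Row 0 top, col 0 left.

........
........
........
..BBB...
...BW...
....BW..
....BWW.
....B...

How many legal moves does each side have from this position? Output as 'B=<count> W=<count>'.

-- B to move --
(3,5): no bracket -> illegal
(4,5): flips 1 -> legal
(4,6): flips 1 -> legal
(5,3): no bracket -> illegal
(5,6): flips 2 -> legal
(5,7): no bracket -> illegal
(6,7): flips 2 -> legal
(7,5): no bracket -> illegal
(7,6): flips 1 -> legal
(7,7): flips 3 -> legal
B mobility = 6
-- W to move --
(2,1): flips 3 -> legal
(2,2): flips 1 -> legal
(2,3): no bracket -> illegal
(2,4): flips 1 -> legal
(2,5): no bracket -> illegal
(3,1): no bracket -> illegal
(3,5): no bracket -> illegal
(4,1): no bracket -> illegal
(4,2): flips 1 -> legal
(4,5): no bracket -> illegal
(5,2): no bracket -> illegal
(5,3): flips 1 -> legal
(6,3): flips 1 -> legal
(7,3): flips 1 -> legal
(7,5): no bracket -> illegal
W mobility = 7

Answer: B=6 W=7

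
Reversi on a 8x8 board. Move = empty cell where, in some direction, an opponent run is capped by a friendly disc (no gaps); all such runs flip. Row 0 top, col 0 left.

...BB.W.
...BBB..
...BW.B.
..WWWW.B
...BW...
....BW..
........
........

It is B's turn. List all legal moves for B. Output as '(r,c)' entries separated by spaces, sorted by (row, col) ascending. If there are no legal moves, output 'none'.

Answer: (2,1) (2,5) (4,1) (4,2) (4,5) (4,6) (5,3) (5,6)

Derivation:
(0,5): no bracket -> illegal
(0,7): no bracket -> illegal
(1,6): no bracket -> illegal
(1,7): no bracket -> illegal
(2,1): flips 1 -> legal
(2,2): no bracket -> illegal
(2,5): flips 2 -> legal
(3,1): no bracket -> illegal
(3,6): no bracket -> illegal
(4,1): flips 1 -> legal
(4,2): flips 2 -> legal
(4,5): flips 2 -> legal
(4,6): flips 2 -> legal
(5,3): flips 2 -> legal
(5,6): flips 1 -> legal
(6,4): no bracket -> illegal
(6,5): no bracket -> illegal
(6,6): no bracket -> illegal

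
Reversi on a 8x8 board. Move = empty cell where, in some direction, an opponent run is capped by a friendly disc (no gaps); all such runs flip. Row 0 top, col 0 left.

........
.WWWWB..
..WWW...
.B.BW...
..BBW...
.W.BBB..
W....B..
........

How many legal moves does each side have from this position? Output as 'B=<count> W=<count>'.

-- B to move --
(0,0): flips 2 -> legal
(0,1): no bracket -> illegal
(0,2): no bracket -> illegal
(0,3): flips 2 -> legal
(0,4): flips 6 -> legal
(0,5): no bracket -> illegal
(1,0): flips 4 -> legal
(2,0): no bracket -> illegal
(2,1): no bracket -> illegal
(2,5): flips 1 -> legal
(3,2): no bracket -> illegal
(3,5): flips 2 -> legal
(4,0): no bracket -> illegal
(4,1): no bracket -> illegal
(4,5): flips 1 -> legal
(5,0): no bracket -> illegal
(5,2): no bracket -> illegal
(6,1): no bracket -> illegal
(6,2): no bracket -> illegal
(7,0): no bracket -> illegal
(7,1): no bracket -> illegal
B mobility = 7
-- W to move --
(0,4): no bracket -> illegal
(0,5): no bracket -> illegal
(0,6): flips 1 -> legal
(1,6): flips 1 -> legal
(2,0): no bracket -> illegal
(2,1): no bracket -> illegal
(2,5): no bracket -> illegal
(2,6): no bracket -> illegal
(3,0): no bracket -> illegal
(3,2): flips 1 -> legal
(4,0): flips 1 -> legal
(4,1): flips 2 -> legal
(4,5): no bracket -> illegal
(4,6): no bracket -> illegal
(5,2): flips 1 -> legal
(5,6): no bracket -> illegal
(6,2): flips 1 -> legal
(6,3): flips 3 -> legal
(6,4): flips 1 -> legal
(6,6): flips 1 -> legal
(7,4): no bracket -> illegal
(7,5): no bracket -> illegal
(7,6): no bracket -> illegal
W mobility = 10

Answer: B=7 W=10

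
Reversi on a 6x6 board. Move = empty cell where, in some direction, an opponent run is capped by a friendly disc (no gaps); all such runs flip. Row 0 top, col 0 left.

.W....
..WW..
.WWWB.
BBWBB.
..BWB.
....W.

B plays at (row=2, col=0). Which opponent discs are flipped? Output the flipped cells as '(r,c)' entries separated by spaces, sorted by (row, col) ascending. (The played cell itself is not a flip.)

Dir NW: edge -> no flip
Dir N: first cell '.' (not opp) -> no flip
Dir NE: first cell '.' (not opp) -> no flip
Dir W: edge -> no flip
Dir E: opp run (2,1) (2,2) (2,3) capped by B -> flip
Dir SW: edge -> no flip
Dir S: first cell 'B' (not opp) -> no flip
Dir SE: first cell 'B' (not opp) -> no flip

Answer: (2,1) (2,2) (2,3)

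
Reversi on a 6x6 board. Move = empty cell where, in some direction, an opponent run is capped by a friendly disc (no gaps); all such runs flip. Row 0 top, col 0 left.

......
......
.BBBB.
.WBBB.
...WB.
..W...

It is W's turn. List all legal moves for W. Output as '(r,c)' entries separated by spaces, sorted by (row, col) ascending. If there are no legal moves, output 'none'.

(1,0): flips 2 -> legal
(1,1): flips 1 -> legal
(1,2): no bracket -> illegal
(1,3): flips 3 -> legal
(1,4): no bracket -> illegal
(1,5): no bracket -> illegal
(2,0): no bracket -> illegal
(2,5): flips 1 -> legal
(3,0): no bracket -> illegal
(3,5): flips 3 -> legal
(4,1): no bracket -> illegal
(4,2): no bracket -> illegal
(4,5): flips 1 -> legal
(5,3): no bracket -> illegal
(5,4): no bracket -> illegal
(5,5): no bracket -> illegal

Answer: (1,0) (1,1) (1,3) (2,5) (3,5) (4,5)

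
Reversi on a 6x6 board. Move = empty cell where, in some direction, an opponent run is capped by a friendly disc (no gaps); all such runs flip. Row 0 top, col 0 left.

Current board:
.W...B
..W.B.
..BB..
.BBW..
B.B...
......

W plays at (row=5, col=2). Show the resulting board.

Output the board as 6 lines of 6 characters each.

Answer: .W...B
..W.B.
..WB..
.BWW..
B.W...
..W...

Derivation:
Place W at (5,2); scan 8 dirs for brackets.
Dir NW: first cell '.' (not opp) -> no flip
Dir N: opp run (4,2) (3,2) (2,2) capped by W -> flip
Dir NE: first cell '.' (not opp) -> no flip
Dir W: first cell '.' (not opp) -> no flip
Dir E: first cell '.' (not opp) -> no flip
Dir SW: edge -> no flip
Dir S: edge -> no flip
Dir SE: edge -> no flip
All flips: (2,2) (3,2) (4,2)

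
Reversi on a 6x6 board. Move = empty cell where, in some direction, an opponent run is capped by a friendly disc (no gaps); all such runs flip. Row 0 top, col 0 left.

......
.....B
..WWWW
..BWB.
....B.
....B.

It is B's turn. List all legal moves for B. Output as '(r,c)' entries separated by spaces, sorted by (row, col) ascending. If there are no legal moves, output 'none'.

Answer: (1,1) (1,2) (1,4) (3,5) (4,2)

Derivation:
(1,1): flips 2 -> legal
(1,2): flips 2 -> legal
(1,3): no bracket -> illegal
(1,4): flips 2 -> legal
(2,1): no bracket -> illegal
(3,1): no bracket -> illegal
(3,5): flips 1 -> legal
(4,2): flips 2 -> legal
(4,3): no bracket -> illegal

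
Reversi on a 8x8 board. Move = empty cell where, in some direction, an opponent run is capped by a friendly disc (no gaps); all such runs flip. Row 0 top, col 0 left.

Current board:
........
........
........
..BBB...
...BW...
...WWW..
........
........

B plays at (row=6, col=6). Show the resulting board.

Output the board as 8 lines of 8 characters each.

Place B at (6,6); scan 8 dirs for brackets.
Dir NW: opp run (5,5) (4,4) capped by B -> flip
Dir N: first cell '.' (not opp) -> no flip
Dir NE: first cell '.' (not opp) -> no flip
Dir W: first cell '.' (not opp) -> no flip
Dir E: first cell '.' (not opp) -> no flip
Dir SW: first cell '.' (not opp) -> no flip
Dir S: first cell '.' (not opp) -> no flip
Dir SE: first cell '.' (not opp) -> no flip
All flips: (4,4) (5,5)

Answer: ........
........
........
..BBB...
...BB...
...WWB..
......B.
........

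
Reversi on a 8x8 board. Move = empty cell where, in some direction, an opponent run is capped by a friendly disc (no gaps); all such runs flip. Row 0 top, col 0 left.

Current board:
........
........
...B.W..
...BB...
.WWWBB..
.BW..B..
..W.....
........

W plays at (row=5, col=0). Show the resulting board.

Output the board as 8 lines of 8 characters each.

Answer: ........
........
...B.W..
...BB...
.WWWBB..
WWW..B..
..W.....
........

Derivation:
Place W at (5,0); scan 8 dirs for brackets.
Dir NW: edge -> no flip
Dir N: first cell '.' (not opp) -> no flip
Dir NE: first cell 'W' (not opp) -> no flip
Dir W: edge -> no flip
Dir E: opp run (5,1) capped by W -> flip
Dir SW: edge -> no flip
Dir S: first cell '.' (not opp) -> no flip
Dir SE: first cell '.' (not opp) -> no flip
All flips: (5,1)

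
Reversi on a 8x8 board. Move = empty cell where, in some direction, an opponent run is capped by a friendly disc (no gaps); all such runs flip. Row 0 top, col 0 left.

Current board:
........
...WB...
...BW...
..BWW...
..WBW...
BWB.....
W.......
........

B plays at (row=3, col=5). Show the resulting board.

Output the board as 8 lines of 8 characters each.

Answer: ........
...WB...
...BW...
..BBBB..
..WBW...
BWB.....
W.......
........

Derivation:
Place B at (3,5); scan 8 dirs for brackets.
Dir NW: opp run (2,4) (1,3), next='.' -> no flip
Dir N: first cell '.' (not opp) -> no flip
Dir NE: first cell '.' (not opp) -> no flip
Dir W: opp run (3,4) (3,3) capped by B -> flip
Dir E: first cell '.' (not opp) -> no flip
Dir SW: opp run (4,4), next='.' -> no flip
Dir S: first cell '.' (not opp) -> no flip
Dir SE: first cell '.' (not opp) -> no flip
All flips: (3,3) (3,4)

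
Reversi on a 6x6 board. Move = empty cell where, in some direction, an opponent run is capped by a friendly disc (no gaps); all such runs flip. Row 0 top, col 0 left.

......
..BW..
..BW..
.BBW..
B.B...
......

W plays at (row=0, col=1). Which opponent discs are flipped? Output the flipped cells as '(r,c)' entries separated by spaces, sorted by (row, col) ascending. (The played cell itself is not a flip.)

Answer: (1,2)

Derivation:
Dir NW: edge -> no flip
Dir N: edge -> no flip
Dir NE: edge -> no flip
Dir W: first cell '.' (not opp) -> no flip
Dir E: first cell '.' (not opp) -> no flip
Dir SW: first cell '.' (not opp) -> no flip
Dir S: first cell '.' (not opp) -> no flip
Dir SE: opp run (1,2) capped by W -> flip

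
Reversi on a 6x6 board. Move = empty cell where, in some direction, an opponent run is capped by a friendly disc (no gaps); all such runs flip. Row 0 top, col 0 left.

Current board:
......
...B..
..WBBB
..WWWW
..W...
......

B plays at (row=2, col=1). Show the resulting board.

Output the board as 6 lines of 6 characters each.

Place B at (2,1); scan 8 dirs for brackets.
Dir NW: first cell '.' (not opp) -> no flip
Dir N: first cell '.' (not opp) -> no flip
Dir NE: first cell '.' (not opp) -> no flip
Dir W: first cell '.' (not opp) -> no flip
Dir E: opp run (2,2) capped by B -> flip
Dir SW: first cell '.' (not opp) -> no flip
Dir S: first cell '.' (not opp) -> no flip
Dir SE: opp run (3,2), next='.' -> no flip
All flips: (2,2)

Answer: ......
...B..
.BBBBB
..WWWW
..W...
......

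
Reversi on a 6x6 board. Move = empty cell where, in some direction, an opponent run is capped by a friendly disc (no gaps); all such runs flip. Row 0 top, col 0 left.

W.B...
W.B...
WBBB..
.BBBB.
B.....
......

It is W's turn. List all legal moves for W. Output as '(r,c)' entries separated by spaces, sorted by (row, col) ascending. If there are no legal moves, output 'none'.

Answer: (2,4) (4,2) (4,3)

Derivation:
(0,1): no bracket -> illegal
(0,3): no bracket -> illegal
(1,1): no bracket -> illegal
(1,3): no bracket -> illegal
(1,4): no bracket -> illegal
(2,4): flips 3 -> legal
(2,5): no bracket -> illegal
(3,0): no bracket -> illegal
(3,5): no bracket -> illegal
(4,1): no bracket -> illegal
(4,2): flips 1 -> legal
(4,3): flips 2 -> legal
(4,4): no bracket -> illegal
(4,5): no bracket -> illegal
(5,0): no bracket -> illegal
(5,1): no bracket -> illegal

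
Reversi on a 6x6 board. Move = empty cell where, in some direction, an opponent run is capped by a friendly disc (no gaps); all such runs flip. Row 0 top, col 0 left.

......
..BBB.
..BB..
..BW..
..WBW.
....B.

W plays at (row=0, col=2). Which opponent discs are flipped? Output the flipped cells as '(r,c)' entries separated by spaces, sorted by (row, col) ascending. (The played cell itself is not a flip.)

Dir NW: edge -> no flip
Dir N: edge -> no flip
Dir NE: edge -> no flip
Dir W: first cell '.' (not opp) -> no flip
Dir E: first cell '.' (not opp) -> no flip
Dir SW: first cell '.' (not opp) -> no flip
Dir S: opp run (1,2) (2,2) (3,2) capped by W -> flip
Dir SE: opp run (1,3), next='.' -> no flip

Answer: (1,2) (2,2) (3,2)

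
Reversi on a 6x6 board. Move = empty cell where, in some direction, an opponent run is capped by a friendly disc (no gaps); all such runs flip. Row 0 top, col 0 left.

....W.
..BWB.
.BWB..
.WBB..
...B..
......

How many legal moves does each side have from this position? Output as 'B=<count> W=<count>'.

Answer: B=4 W=9

Derivation:
-- B to move --
(0,2): no bracket -> illegal
(0,3): flips 1 -> legal
(0,5): no bracket -> illegal
(1,1): flips 1 -> legal
(1,5): no bracket -> illegal
(2,0): no bracket -> illegal
(2,4): no bracket -> illegal
(3,0): flips 1 -> legal
(4,0): no bracket -> illegal
(4,1): flips 1 -> legal
(4,2): no bracket -> illegal
B mobility = 4
-- W to move --
(0,1): no bracket -> illegal
(0,2): flips 1 -> legal
(0,3): no bracket -> illegal
(0,5): no bracket -> illegal
(1,0): no bracket -> illegal
(1,1): flips 2 -> legal
(1,5): flips 1 -> legal
(2,0): flips 1 -> legal
(2,4): flips 2 -> legal
(2,5): no bracket -> illegal
(3,0): no bracket -> illegal
(3,4): flips 2 -> legal
(4,1): no bracket -> illegal
(4,2): flips 1 -> legal
(4,4): flips 1 -> legal
(5,2): no bracket -> illegal
(5,3): flips 3 -> legal
(5,4): no bracket -> illegal
W mobility = 9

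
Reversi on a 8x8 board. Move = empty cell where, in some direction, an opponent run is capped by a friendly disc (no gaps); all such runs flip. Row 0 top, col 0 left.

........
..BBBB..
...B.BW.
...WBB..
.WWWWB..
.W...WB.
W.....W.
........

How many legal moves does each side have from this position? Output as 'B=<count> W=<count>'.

Answer: B=10 W=8

Derivation:
-- B to move --
(1,6): no bracket -> illegal
(1,7): flips 1 -> legal
(2,2): no bracket -> illegal
(2,4): no bracket -> illegal
(2,7): flips 1 -> legal
(3,0): no bracket -> illegal
(3,1): no bracket -> illegal
(3,2): flips 1 -> legal
(3,6): no bracket -> illegal
(3,7): flips 1 -> legal
(4,0): flips 4 -> legal
(4,6): no bracket -> illegal
(5,0): no bracket -> illegal
(5,2): flips 1 -> legal
(5,3): flips 3 -> legal
(5,4): flips 2 -> legal
(5,7): no bracket -> illegal
(6,1): no bracket -> illegal
(6,2): no bracket -> illegal
(6,4): no bracket -> illegal
(6,5): flips 1 -> legal
(6,7): no bracket -> illegal
(7,0): no bracket -> illegal
(7,1): no bracket -> illegal
(7,5): no bracket -> illegal
(7,6): flips 1 -> legal
(7,7): no bracket -> illegal
B mobility = 10
-- W to move --
(0,1): no bracket -> illegal
(0,2): no bracket -> illegal
(0,3): flips 2 -> legal
(0,4): flips 1 -> legal
(0,5): flips 4 -> legal
(0,6): no bracket -> illegal
(1,1): no bracket -> illegal
(1,6): flips 2 -> legal
(2,1): no bracket -> illegal
(2,2): no bracket -> illegal
(2,4): flips 2 -> legal
(3,2): no bracket -> illegal
(3,6): flips 2 -> legal
(4,6): flips 2 -> legal
(4,7): no bracket -> illegal
(5,4): no bracket -> illegal
(5,7): flips 1 -> legal
(6,5): no bracket -> illegal
(6,7): no bracket -> illegal
W mobility = 8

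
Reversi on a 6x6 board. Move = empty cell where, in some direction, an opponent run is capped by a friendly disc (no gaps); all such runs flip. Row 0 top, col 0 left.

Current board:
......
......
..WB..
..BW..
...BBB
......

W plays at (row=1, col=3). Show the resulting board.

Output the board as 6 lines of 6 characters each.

Place W at (1,3); scan 8 dirs for brackets.
Dir NW: first cell '.' (not opp) -> no flip
Dir N: first cell '.' (not opp) -> no flip
Dir NE: first cell '.' (not opp) -> no flip
Dir W: first cell '.' (not opp) -> no flip
Dir E: first cell '.' (not opp) -> no flip
Dir SW: first cell 'W' (not opp) -> no flip
Dir S: opp run (2,3) capped by W -> flip
Dir SE: first cell '.' (not opp) -> no flip
All flips: (2,3)

Answer: ......
...W..
..WW..
..BW..
...BBB
......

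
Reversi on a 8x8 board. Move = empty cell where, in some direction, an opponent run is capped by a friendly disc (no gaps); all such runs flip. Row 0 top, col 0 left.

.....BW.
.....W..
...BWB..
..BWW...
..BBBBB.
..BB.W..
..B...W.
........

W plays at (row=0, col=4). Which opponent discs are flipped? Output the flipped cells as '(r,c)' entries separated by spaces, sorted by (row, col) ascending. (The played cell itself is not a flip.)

Dir NW: edge -> no flip
Dir N: edge -> no flip
Dir NE: edge -> no flip
Dir W: first cell '.' (not opp) -> no flip
Dir E: opp run (0,5) capped by W -> flip
Dir SW: first cell '.' (not opp) -> no flip
Dir S: first cell '.' (not opp) -> no flip
Dir SE: first cell 'W' (not opp) -> no flip

Answer: (0,5)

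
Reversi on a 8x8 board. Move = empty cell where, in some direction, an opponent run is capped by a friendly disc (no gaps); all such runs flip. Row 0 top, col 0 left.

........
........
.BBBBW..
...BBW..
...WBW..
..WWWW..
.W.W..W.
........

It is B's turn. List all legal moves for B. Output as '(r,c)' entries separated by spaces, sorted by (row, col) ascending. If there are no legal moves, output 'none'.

(1,4): no bracket -> illegal
(1,5): no bracket -> illegal
(1,6): flips 1 -> legal
(2,6): flips 2 -> legal
(3,2): no bracket -> illegal
(3,6): flips 1 -> legal
(4,1): no bracket -> illegal
(4,2): flips 1 -> legal
(4,6): flips 2 -> legal
(5,0): no bracket -> illegal
(5,1): no bracket -> illegal
(5,6): flips 1 -> legal
(5,7): no bracket -> illegal
(6,0): no bracket -> illegal
(6,2): flips 1 -> legal
(6,4): flips 1 -> legal
(6,5): no bracket -> illegal
(6,7): no bracket -> illegal
(7,0): flips 3 -> legal
(7,1): no bracket -> illegal
(7,2): no bracket -> illegal
(7,3): flips 3 -> legal
(7,4): no bracket -> illegal
(7,5): no bracket -> illegal
(7,6): no bracket -> illegal
(7,7): flips 2 -> legal

Answer: (1,6) (2,6) (3,6) (4,2) (4,6) (5,6) (6,2) (6,4) (7,0) (7,3) (7,7)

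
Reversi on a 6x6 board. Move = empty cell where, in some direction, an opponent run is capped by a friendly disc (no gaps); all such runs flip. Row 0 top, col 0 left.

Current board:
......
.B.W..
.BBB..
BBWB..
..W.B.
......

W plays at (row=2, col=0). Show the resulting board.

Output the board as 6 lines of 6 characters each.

Place W at (2,0); scan 8 dirs for brackets.
Dir NW: edge -> no flip
Dir N: first cell '.' (not opp) -> no flip
Dir NE: opp run (1,1), next='.' -> no flip
Dir W: edge -> no flip
Dir E: opp run (2,1) (2,2) (2,3), next='.' -> no flip
Dir SW: edge -> no flip
Dir S: opp run (3,0), next='.' -> no flip
Dir SE: opp run (3,1) capped by W -> flip
All flips: (3,1)

Answer: ......
.B.W..
WBBB..
BWWB..
..W.B.
......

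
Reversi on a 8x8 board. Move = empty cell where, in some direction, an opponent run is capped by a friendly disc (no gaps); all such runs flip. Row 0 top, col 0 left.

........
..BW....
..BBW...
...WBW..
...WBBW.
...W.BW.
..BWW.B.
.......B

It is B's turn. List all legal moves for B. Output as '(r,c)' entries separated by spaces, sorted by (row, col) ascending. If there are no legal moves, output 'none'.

Answer: (0,3) (0,4) (1,4) (2,5) (2,6) (3,2) (3,6) (3,7) (4,2) (4,7) (5,2) (5,7) (6,5) (6,7) (7,3)

Derivation:
(0,2): no bracket -> illegal
(0,3): flips 1 -> legal
(0,4): flips 1 -> legal
(1,4): flips 2 -> legal
(1,5): no bracket -> illegal
(2,5): flips 2 -> legal
(2,6): flips 1 -> legal
(3,2): flips 1 -> legal
(3,6): flips 3 -> legal
(3,7): flips 1 -> legal
(4,2): flips 1 -> legal
(4,7): flips 1 -> legal
(5,2): flips 1 -> legal
(5,4): no bracket -> illegal
(5,7): flips 1 -> legal
(6,5): flips 2 -> legal
(6,7): flips 1 -> legal
(7,2): no bracket -> illegal
(7,3): flips 5 -> legal
(7,4): no bracket -> illegal
(7,5): no bracket -> illegal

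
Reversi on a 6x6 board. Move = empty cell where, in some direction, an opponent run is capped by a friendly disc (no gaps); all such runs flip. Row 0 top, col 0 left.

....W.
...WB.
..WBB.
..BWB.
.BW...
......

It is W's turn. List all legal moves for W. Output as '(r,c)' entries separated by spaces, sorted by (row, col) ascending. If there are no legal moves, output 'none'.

(0,3): no bracket -> illegal
(0,5): no bracket -> illegal
(1,2): no bracket -> illegal
(1,5): flips 2 -> legal
(2,1): no bracket -> illegal
(2,5): flips 2 -> legal
(3,0): no bracket -> illegal
(3,1): flips 1 -> legal
(3,5): flips 2 -> legal
(4,0): flips 1 -> legal
(4,3): no bracket -> illegal
(4,4): flips 3 -> legal
(4,5): no bracket -> illegal
(5,0): no bracket -> illegal
(5,1): no bracket -> illegal
(5,2): no bracket -> illegal

Answer: (1,5) (2,5) (3,1) (3,5) (4,0) (4,4)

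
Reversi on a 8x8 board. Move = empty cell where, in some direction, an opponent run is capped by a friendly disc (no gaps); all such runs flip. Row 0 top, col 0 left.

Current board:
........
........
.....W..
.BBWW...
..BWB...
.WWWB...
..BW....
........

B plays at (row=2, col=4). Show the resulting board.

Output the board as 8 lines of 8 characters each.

Answer: ........
........
....BW..
.BBBB...
..BWB...
.WWWB...
..BW....
........

Derivation:
Place B at (2,4); scan 8 dirs for brackets.
Dir NW: first cell '.' (not opp) -> no flip
Dir N: first cell '.' (not opp) -> no flip
Dir NE: first cell '.' (not opp) -> no flip
Dir W: first cell '.' (not opp) -> no flip
Dir E: opp run (2,5), next='.' -> no flip
Dir SW: opp run (3,3) capped by B -> flip
Dir S: opp run (3,4) capped by B -> flip
Dir SE: first cell '.' (not opp) -> no flip
All flips: (3,3) (3,4)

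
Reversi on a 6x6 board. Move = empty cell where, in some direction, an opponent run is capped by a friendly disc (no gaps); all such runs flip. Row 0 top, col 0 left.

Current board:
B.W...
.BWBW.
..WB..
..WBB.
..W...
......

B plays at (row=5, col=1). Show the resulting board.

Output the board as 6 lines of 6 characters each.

Answer: B.W...
.BWBW.
..WB..
..WBB.
..B...
.B....

Derivation:
Place B at (5,1); scan 8 dirs for brackets.
Dir NW: first cell '.' (not opp) -> no flip
Dir N: first cell '.' (not opp) -> no flip
Dir NE: opp run (4,2) capped by B -> flip
Dir W: first cell '.' (not opp) -> no flip
Dir E: first cell '.' (not opp) -> no flip
Dir SW: edge -> no flip
Dir S: edge -> no flip
Dir SE: edge -> no flip
All flips: (4,2)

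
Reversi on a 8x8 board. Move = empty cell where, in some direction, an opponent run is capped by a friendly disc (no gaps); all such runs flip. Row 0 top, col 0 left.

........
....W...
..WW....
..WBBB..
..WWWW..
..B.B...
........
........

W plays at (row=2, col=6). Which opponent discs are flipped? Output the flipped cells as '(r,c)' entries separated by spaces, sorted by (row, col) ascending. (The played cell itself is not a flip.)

Answer: (3,5)

Derivation:
Dir NW: first cell '.' (not opp) -> no flip
Dir N: first cell '.' (not opp) -> no flip
Dir NE: first cell '.' (not opp) -> no flip
Dir W: first cell '.' (not opp) -> no flip
Dir E: first cell '.' (not opp) -> no flip
Dir SW: opp run (3,5) capped by W -> flip
Dir S: first cell '.' (not opp) -> no flip
Dir SE: first cell '.' (not opp) -> no flip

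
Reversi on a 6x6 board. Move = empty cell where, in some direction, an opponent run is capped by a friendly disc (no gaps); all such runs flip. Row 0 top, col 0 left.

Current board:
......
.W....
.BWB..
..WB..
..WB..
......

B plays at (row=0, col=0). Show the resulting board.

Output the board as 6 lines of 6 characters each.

Place B at (0,0); scan 8 dirs for brackets.
Dir NW: edge -> no flip
Dir N: edge -> no flip
Dir NE: edge -> no flip
Dir W: edge -> no flip
Dir E: first cell '.' (not opp) -> no flip
Dir SW: edge -> no flip
Dir S: first cell '.' (not opp) -> no flip
Dir SE: opp run (1,1) (2,2) capped by B -> flip
All flips: (1,1) (2,2)

Answer: B.....
.B....
.BBB..
..WB..
..WB..
......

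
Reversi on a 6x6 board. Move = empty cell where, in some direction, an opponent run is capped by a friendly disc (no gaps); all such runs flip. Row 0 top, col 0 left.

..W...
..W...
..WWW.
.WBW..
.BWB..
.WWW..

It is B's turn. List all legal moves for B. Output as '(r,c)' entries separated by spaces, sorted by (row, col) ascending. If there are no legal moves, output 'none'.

Answer: (1,3) (1,4) (2,1) (3,0) (3,4)

Derivation:
(0,1): no bracket -> illegal
(0,3): no bracket -> illegal
(1,1): no bracket -> illegal
(1,3): flips 2 -> legal
(1,4): flips 1 -> legal
(1,5): no bracket -> illegal
(2,0): no bracket -> illegal
(2,1): flips 1 -> legal
(2,5): no bracket -> illegal
(3,0): flips 1 -> legal
(3,4): flips 1 -> legal
(3,5): no bracket -> illegal
(4,0): no bracket -> illegal
(4,4): no bracket -> illegal
(5,0): no bracket -> illegal
(5,4): no bracket -> illegal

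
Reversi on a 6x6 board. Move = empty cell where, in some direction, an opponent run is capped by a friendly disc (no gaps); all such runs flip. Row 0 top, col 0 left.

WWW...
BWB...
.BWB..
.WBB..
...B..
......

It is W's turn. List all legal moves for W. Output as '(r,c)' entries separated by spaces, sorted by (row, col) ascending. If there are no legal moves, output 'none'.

Answer: (1,3) (2,0) (2,4) (3,4) (4,2) (4,4)

Derivation:
(0,3): no bracket -> illegal
(1,3): flips 1 -> legal
(1,4): no bracket -> illegal
(2,0): flips 2 -> legal
(2,4): flips 1 -> legal
(3,0): no bracket -> illegal
(3,4): flips 4 -> legal
(4,1): no bracket -> illegal
(4,2): flips 1 -> legal
(4,4): flips 1 -> legal
(5,2): no bracket -> illegal
(5,3): no bracket -> illegal
(5,4): no bracket -> illegal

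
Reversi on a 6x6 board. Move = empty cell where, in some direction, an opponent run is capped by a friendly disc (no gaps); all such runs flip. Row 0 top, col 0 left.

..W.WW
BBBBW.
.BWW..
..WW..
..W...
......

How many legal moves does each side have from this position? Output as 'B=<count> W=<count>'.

-- B to move --
(0,1): no bracket -> illegal
(0,3): no bracket -> illegal
(1,5): flips 1 -> legal
(2,4): flips 2 -> legal
(2,5): no bracket -> illegal
(3,1): flips 1 -> legal
(3,4): flips 1 -> legal
(4,1): no bracket -> illegal
(4,3): flips 3 -> legal
(4,4): flips 2 -> legal
(5,1): no bracket -> illegal
(5,2): flips 3 -> legal
(5,3): no bracket -> illegal
B mobility = 7
-- W to move --
(0,0): flips 1 -> legal
(0,1): flips 1 -> legal
(0,3): flips 1 -> legal
(2,0): flips 2 -> legal
(2,4): flips 1 -> legal
(3,0): no bracket -> illegal
(3,1): no bracket -> illegal
W mobility = 5

Answer: B=7 W=5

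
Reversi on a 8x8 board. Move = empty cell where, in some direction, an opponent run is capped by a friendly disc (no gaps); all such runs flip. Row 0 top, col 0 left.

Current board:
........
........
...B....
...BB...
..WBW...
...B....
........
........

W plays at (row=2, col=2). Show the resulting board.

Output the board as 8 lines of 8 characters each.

Answer: ........
........
..WB....
...WB...
..WBW...
...B....
........
........

Derivation:
Place W at (2,2); scan 8 dirs for brackets.
Dir NW: first cell '.' (not opp) -> no flip
Dir N: first cell '.' (not opp) -> no flip
Dir NE: first cell '.' (not opp) -> no flip
Dir W: first cell '.' (not opp) -> no flip
Dir E: opp run (2,3), next='.' -> no flip
Dir SW: first cell '.' (not opp) -> no flip
Dir S: first cell '.' (not opp) -> no flip
Dir SE: opp run (3,3) capped by W -> flip
All flips: (3,3)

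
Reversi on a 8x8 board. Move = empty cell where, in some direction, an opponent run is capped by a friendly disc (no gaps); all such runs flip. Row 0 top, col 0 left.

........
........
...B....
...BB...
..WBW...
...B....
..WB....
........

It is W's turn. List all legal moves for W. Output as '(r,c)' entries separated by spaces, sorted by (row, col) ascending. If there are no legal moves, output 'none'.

Answer: (2,2) (2,4) (6,4)

Derivation:
(1,2): no bracket -> illegal
(1,3): no bracket -> illegal
(1,4): no bracket -> illegal
(2,2): flips 1 -> legal
(2,4): flips 2 -> legal
(2,5): no bracket -> illegal
(3,2): no bracket -> illegal
(3,5): no bracket -> illegal
(4,5): no bracket -> illegal
(5,2): no bracket -> illegal
(5,4): no bracket -> illegal
(6,4): flips 2 -> legal
(7,2): no bracket -> illegal
(7,3): no bracket -> illegal
(7,4): no bracket -> illegal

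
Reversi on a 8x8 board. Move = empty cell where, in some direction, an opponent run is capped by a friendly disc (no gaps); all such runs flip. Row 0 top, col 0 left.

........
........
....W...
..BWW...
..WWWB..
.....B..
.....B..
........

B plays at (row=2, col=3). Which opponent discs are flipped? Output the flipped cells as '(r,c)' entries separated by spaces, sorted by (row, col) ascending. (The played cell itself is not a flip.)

Answer: (3,4)

Derivation:
Dir NW: first cell '.' (not opp) -> no flip
Dir N: first cell '.' (not opp) -> no flip
Dir NE: first cell '.' (not opp) -> no flip
Dir W: first cell '.' (not opp) -> no flip
Dir E: opp run (2,4), next='.' -> no flip
Dir SW: first cell 'B' (not opp) -> no flip
Dir S: opp run (3,3) (4,3), next='.' -> no flip
Dir SE: opp run (3,4) capped by B -> flip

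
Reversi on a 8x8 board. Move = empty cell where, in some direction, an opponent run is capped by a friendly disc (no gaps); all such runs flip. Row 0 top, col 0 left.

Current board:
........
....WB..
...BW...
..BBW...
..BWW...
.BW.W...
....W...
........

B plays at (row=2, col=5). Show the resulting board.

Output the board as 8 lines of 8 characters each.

Place B at (2,5); scan 8 dirs for brackets.
Dir NW: opp run (1,4), next='.' -> no flip
Dir N: first cell 'B' (not opp) -> no flip
Dir NE: first cell '.' (not opp) -> no flip
Dir W: opp run (2,4) capped by B -> flip
Dir E: first cell '.' (not opp) -> no flip
Dir SW: opp run (3,4) (4,3) (5,2), next='.' -> no flip
Dir S: first cell '.' (not opp) -> no flip
Dir SE: first cell '.' (not opp) -> no flip
All flips: (2,4)

Answer: ........
....WB..
...BBB..
..BBW...
..BWW...
.BW.W...
....W...
........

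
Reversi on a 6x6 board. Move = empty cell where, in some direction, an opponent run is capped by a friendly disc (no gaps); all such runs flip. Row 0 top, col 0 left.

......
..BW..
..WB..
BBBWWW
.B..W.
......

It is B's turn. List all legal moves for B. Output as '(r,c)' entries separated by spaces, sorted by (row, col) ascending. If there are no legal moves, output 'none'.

(0,2): no bracket -> illegal
(0,3): flips 1 -> legal
(0,4): flips 2 -> legal
(1,1): no bracket -> illegal
(1,4): flips 1 -> legal
(2,1): flips 1 -> legal
(2,4): no bracket -> illegal
(2,5): no bracket -> illegal
(4,2): no bracket -> illegal
(4,3): flips 1 -> legal
(4,5): flips 1 -> legal
(5,3): no bracket -> illegal
(5,4): no bracket -> illegal
(5,5): no bracket -> illegal

Answer: (0,3) (0,4) (1,4) (2,1) (4,3) (4,5)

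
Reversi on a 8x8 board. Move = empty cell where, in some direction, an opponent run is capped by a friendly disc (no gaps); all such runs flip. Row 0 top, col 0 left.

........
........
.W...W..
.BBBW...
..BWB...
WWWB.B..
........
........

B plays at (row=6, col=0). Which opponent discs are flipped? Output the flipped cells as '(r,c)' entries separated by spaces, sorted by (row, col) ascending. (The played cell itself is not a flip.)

Dir NW: edge -> no flip
Dir N: opp run (5,0), next='.' -> no flip
Dir NE: opp run (5,1) capped by B -> flip
Dir W: edge -> no flip
Dir E: first cell '.' (not opp) -> no flip
Dir SW: edge -> no flip
Dir S: first cell '.' (not opp) -> no flip
Dir SE: first cell '.' (not opp) -> no flip

Answer: (5,1)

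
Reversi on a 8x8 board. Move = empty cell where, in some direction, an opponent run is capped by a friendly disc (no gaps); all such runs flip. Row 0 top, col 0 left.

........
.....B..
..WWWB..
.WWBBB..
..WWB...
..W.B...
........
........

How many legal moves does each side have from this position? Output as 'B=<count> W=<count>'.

-- B to move --
(1,1): flips 1 -> legal
(1,2): flips 1 -> legal
(1,3): flips 2 -> legal
(1,4): flips 1 -> legal
(2,0): no bracket -> illegal
(2,1): flips 5 -> legal
(3,0): flips 2 -> legal
(4,0): no bracket -> illegal
(4,1): flips 2 -> legal
(5,1): flips 1 -> legal
(5,3): flips 1 -> legal
(6,1): flips 2 -> legal
(6,2): no bracket -> illegal
(6,3): no bracket -> illegal
B mobility = 10
-- W to move --
(0,4): no bracket -> illegal
(0,5): no bracket -> illegal
(0,6): flips 1 -> legal
(1,4): no bracket -> illegal
(1,6): flips 2 -> legal
(2,6): flips 1 -> legal
(3,6): flips 3 -> legal
(4,5): flips 2 -> legal
(4,6): flips 1 -> legal
(5,3): no bracket -> illegal
(5,5): flips 2 -> legal
(6,3): no bracket -> illegal
(6,4): flips 3 -> legal
(6,5): flips 1 -> legal
W mobility = 9

Answer: B=10 W=9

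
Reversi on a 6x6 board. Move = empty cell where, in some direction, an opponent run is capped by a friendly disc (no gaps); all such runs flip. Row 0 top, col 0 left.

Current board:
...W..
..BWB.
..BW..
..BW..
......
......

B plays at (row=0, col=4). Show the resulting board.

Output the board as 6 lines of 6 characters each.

Answer: ...WB.
..BBB.
..BW..
..BW..
......
......

Derivation:
Place B at (0,4); scan 8 dirs for brackets.
Dir NW: edge -> no flip
Dir N: edge -> no flip
Dir NE: edge -> no flip
Dir W: opp run (0,3), next='.' -> no flip
Dir E: first cell '.' (not opp) -> no flip
Dir SW: opp run (1,3) capped by B -> flip
Dir S: first cell 'B' (not opp) -> no flip
Dir SE: first cell '.' (not opp) -> no flip
All flips: (1,3)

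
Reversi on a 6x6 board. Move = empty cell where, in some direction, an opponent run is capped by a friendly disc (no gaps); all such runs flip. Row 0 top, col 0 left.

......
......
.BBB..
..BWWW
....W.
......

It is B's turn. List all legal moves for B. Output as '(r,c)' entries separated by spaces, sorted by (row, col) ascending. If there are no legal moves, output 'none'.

(2,4): no bracket -> illegal
(2,5): no bracket -> illegal
(4,2): no bracket -> illegal
(4,3): flips 1 -> legal
(4,5): flips 1 -> legal
(5,3): no bracket -> illegal
(5,4): no bracket -> illegal
(5,5): flips 2 -> legal

Answer: (4,3) (4,5) (5,5)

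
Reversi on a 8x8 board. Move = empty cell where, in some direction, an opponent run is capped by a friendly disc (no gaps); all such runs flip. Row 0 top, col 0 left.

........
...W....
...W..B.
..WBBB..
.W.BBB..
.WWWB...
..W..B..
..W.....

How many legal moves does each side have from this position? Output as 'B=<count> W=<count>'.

Answer: B=8 W=6

Derivation:
-- B to move --
(0,2): no bracket -> illegal
(0,3): flips 2 -> legal
(0,4): no bracket -> illegal
(1,2): flips 1 -> legal
(1,4): no bracket -> illegal
(2,1): flips 1 -> legal
(2,2): no bracket -> illegal
(2,4): no bracket -> illegal
(3,0): no bracket -> illegal
(3,1): flips 1 -> legal
(4,0): no bracket -> illegal
(4,2): no bracket -> illegal
(5,0): flips 3 -> legal
(6,0): no bracket -> illegal
(6,1): flips 1 -> legal
(6,3): flips 1 -> legal
(6,4): no bracket -> illegal
(7,1): flips 2 -> legal
(7,3): no bracket -> illegal
B mobility = 8
-- W to move --
(1,5): no bracket -> illegal
(1,6): no bracket -> illegal
(1,7): flips 3 -> legal
(2,2): no bracket -> illegal
(2,4): no bracket -> illegal
(2,5): flips 2 -> legal
(2,7): no bracket -> illegal
(3,6): flips 3 -> legal
(3,7): no bracket -> illegal
(4,2): no bracket -> illegal
(4,6): no bracket -> illegal
(5,5): flips 1 -> legal
(5,6): flips 2 -> legal
(6,3): no bracket -> illegal
(6,4): no bracket -> illegal
(6,6): no bracket -> illegal
(7,4): no bracket -> illegal
(7,5): no bracket -> illegal
(7,6): flips 3 -> legal
W mobility = 6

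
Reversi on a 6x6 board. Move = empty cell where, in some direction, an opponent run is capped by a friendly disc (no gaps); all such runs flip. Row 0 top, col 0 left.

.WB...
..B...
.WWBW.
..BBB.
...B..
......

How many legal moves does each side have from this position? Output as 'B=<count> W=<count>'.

-- B to move --
(0,0): flips 1 -> legal
(1,0): flips 1 -> legal
(1,1): flips 1 -> legal
(1,3): no bracket -> illegal
(1,4): flips 1 -> legal
(1,5): flips 1 -> legal
(2,0): flips 2 -> legal
(2,5): flips 1 -> legal
(3,0): flips 1 -> legal
(3,1): no bracket -> illegal
(3,5): no bracket -> illegal
B mobility = 8
-- W to move --
(0,3): flips 2 -> legal
(1,1): no bracket -> illegal
(1,3): no bracket -> illegal
(1,4): no bracket -> illegal
(2,5): no bracket -> illegal
(3,1): no bracket -> illegal
(3,5): no bracket -> illegal
(4,1): no bracket -> illegal
(4,2): flips 2 -> legal
(4,4): flips 2 -> legal
(4,5): flips 3 -> legal
(5,2): no bracket -> illegal
(5,3): no bracket -> illegal
(5,4): flips 2 -> legal
W mobility = 5

Answer: B=8 W=5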